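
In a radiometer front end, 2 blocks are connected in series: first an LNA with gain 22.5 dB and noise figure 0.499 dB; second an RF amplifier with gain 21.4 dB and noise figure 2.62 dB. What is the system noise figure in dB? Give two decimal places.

0.52 dB

Convert to linear (a loss of L dB is a gain of −L dB): F_i = 10^(NF_i/10), G_i = 10^(G_i,dB/10)
  Stage 1: F_1 = 10^(0.499/10) = 1.122, G_1 = 10^(22.5/10) = 177.8
  Stage 2: F_2 = 10^(2.62/10) = 1.828, G_2 = 10^(21.4/10) = 138.0
Friis cascade:
  F = 1.122 + (1.828 − 1)/177.8 = 1.126
NF = 10 log₁₀(1.126) = 0.52 dB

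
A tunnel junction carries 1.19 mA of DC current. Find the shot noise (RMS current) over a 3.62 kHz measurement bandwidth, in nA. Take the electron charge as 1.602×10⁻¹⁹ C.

I_n = √(2qI·B)
2qI·B = 2 × 1.602×10⁻¹⁹ × 1.19×10⁻³ × 3.62×10³ = 1.38×10⁻¹⁸ A²
I_n = √(1.38×10⁻¹⁸) = 1.17×10⁻⁹ A = 1.17 nA

1.17 nA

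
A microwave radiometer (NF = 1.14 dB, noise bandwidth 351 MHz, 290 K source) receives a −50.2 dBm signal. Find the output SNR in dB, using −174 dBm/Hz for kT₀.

37.2 dB

Noise floor: N = −174 + 10 log₁₀(B) + NF
10 log₁₀(3.51×10⁸) = 85.45 dB
N = −174 + 85.45 + 1.14 = −87.41 dBm
SNR = P_sig − N = −50.2 − (−87.41) = 37.21 dB → 37.2 dB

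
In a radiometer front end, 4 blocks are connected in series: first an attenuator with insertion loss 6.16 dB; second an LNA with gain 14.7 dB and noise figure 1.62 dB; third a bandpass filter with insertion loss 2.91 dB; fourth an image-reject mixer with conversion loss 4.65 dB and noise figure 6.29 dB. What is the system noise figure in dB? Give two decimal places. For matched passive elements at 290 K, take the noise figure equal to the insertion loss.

Convert to linear (a loss of L dB is a gain of −L dB): F_i = 10^(NF_i/10), G_i = 10^(G_i,dB/10)
  Stage 1: F_1 = 10^(6.16/10) = 4.130, G_1 = 10^(−6.16/10) = 0.2421
  Stage 2: F_2 = 10^(1.62/10) = 1.452, G_2 = 10^(14.7/10) = 29.51
  Stage 3: F_3 = 10^(2.91/10) = 1.954, G_3 = 10^(−2.91/10) = 0.5117
  Stage 4: F_4 = 10^(6.29/10) = 4.256, G_4 = 10^(−4.65/10) = 0.3428
Friis cascade:
  F = 4.130 + (1.452 − 1)/0.2421 + (1.954 − 1)/7.145 + (4.256 − 1)/3.656 = 7.022
NF = 10 log₁₀(7.022) = 8.46 dB

8.46 dB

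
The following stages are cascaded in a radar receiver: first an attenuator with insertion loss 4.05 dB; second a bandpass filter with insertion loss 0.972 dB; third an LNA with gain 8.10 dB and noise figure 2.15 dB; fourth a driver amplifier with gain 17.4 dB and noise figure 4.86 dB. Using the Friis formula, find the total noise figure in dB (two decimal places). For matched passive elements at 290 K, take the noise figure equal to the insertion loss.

7.94 dB

Convert to linear (a loss of L dB is a gain of −L dB): F_i = 10^(NF_i/10), G_i = 10^(G_i,dB/10)
  Stage 1: F_1 = 10^(4.05/10) = 2.541, G_1 = 10^(−4.05/10) = 0.3936
  Stage 2: F_2 = 10^(0.972/10) = 1.251, G_2 = 10^(−0.972/10) = 0.7995
  Stage 3: F_3 = 10^(2.15/10) = 1.641, G_3 = 10^(8.10/10) = 6.457
  Stage 4: F_4 = 10^(4.86/10) = 3.062, G_4 = 10^(17.4/10) = 54.95
Friis cascade:
  F = 2.541 + (1.251 − 1)/0.3936 + (1.641 − 1)/0.3146 + (3.062 − 1)/2.031 = 6.229
NF = 10 log₁₀(6.229) = 7.94 dB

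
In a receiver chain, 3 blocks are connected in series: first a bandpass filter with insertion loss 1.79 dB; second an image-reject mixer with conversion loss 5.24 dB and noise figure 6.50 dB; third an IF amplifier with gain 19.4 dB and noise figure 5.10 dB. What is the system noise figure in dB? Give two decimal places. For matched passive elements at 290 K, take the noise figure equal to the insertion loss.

12.56 dB

Convert to linear (a loss of L dB is a gain of −L dB): F_i = 10^(NF_i/10), G_i = 10^(G_i,dB/10)
  Stage 1: F_1 = 10^(1.79/10) = 1.510, G_1 = 10^(−1.79/10) = 0.6622
  Stage 2: F_2 = 10^(6.50/10) = 4.467, G_2 = 10^(−5.24/10) = 0.2992
  Stage 3: F_3 = 10^(5.10/10) = 3.236, G_3 = 10^(19.4/10) = 87.10
Friis cascade:
  F = 1.510 + (4.467 − 1)/0.6622 + (3.236 − 1)/0.1982 = 18.03
NF = 10 log₁₀(18.03) = 12.56 dB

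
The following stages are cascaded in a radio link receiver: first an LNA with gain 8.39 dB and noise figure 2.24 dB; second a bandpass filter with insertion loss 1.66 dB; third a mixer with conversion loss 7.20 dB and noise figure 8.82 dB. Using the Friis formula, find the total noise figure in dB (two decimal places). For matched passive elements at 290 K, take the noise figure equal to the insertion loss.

Convert to linear (a loss of L dB is a gain of −L dB): F_i = 10^(NF_i/10), G_i = 10^(G_i,dB/10)
  Stage 1: F_1 = 10^(2.24/10) = 1.675, G_1 = 10^(8.39/10) = 6.902
  Stage 2: F_2 = 10^(1.66/10) = 1.466, G_2 = 10^(−1.66/10) = 0.6823
  Stage 3: F_3 = 10^(8.82/10) = 7.621, G_3 = 10^(−7.20/10) = 0.1905
Friis cascade:
  F = 1.675 + (1.466 − 1)/6.902 + (7.621 − 1)/4.710 = 3.148
NF = 10 log₁₀(3.148) = 4.98 dB

4.98 dB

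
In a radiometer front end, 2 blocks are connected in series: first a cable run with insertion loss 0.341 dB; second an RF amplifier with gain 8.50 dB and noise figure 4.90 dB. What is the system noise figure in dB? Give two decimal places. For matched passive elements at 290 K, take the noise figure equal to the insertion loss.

5.24 dB

Convert to linear (a loss of L dB is a gain of −L dB): F_i = 10^(NF_i/10), G_i = 10^(G_i,dB/10)
  Stage 1: F_1 = 10^(0.341/10) = 1.082, G_1 = 10^(−0.341/10) = 0.9245
  Stage 2: F_2 = 10^(4.90/10) = 3.090, G_2 = 10^(8.50/10) = 7.079
Friis cascade:
  F = 1.082 + (3.090 − 1)/0.9245 = 3.343
NF = 10 log₁₀(3.343) = 5.24 dB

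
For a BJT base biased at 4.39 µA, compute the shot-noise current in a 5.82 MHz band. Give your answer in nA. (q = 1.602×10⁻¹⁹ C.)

I_n = √(2qI·B)
2qI·B = 2 × 1.602×10⁻¹⁹ × 4.39×10⁻⁶ × 5.82×10⁶ = 8.19×10⁻¹⁸ A²
I_n = √(8.19×10⁻¹⁸) = 2.86×10⁻⁹ A = 2.86 nA

2.86 nA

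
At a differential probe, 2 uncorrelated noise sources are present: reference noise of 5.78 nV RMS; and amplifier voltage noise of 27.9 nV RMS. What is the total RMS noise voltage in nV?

28.5 nV

Uncorrelated sources add in power (mean-square): V_tot = √(ΣV_i²)
V_tot = √[(5.78×10⁻⁹)² + (2.79×10⁻⁸)²] = 2.85×10⁻⁸ V = 28.5 nV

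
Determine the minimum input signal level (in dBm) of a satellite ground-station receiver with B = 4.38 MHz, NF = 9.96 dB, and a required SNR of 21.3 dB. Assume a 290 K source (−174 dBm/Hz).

−76.3 dBm

Sensitivity = −174 + 10 log₁₀(B) + NF + SNR_min
= −174 + 66.41 + 9.96 + 21.3
= −76.33 dBm → −76.3 dBm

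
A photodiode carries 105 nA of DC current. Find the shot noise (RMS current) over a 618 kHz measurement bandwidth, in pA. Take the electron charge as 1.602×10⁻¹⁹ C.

144 pA

I_n = √(2qI·B)
2qI·B = 2 × 1.602×10⁻¹⁹ × 1.05×10⁻⁷ × 6.18×10⁵ = 2.08×10⁻²⁰ A²
I_n = √(2.08×10⁻²⁰) = 1.44×10⁻¹⁰ A = 144 pA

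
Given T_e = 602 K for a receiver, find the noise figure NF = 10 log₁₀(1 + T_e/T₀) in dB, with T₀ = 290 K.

F = 1 + T_e/T₀ = 1 + 602/290 = 3.07586
NF = 10 log₁₀(3.07586) = 4.88 dB

4.88 dB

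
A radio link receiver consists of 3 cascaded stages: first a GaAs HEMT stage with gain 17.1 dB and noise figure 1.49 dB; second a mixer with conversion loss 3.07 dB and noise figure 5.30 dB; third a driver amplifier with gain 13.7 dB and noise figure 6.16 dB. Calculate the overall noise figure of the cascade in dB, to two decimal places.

1.99 dB

Convert to linear (a loss of L dB is a gain of −L dB): F_i = 10^(NF_i/10), G_i = 10^(G_i,dB/10)
  Stage 1: F_1 = 10^(1.49/10) = 1.409, G_1 = 10^(17.1/10) = 51.29
  Stage 2: F_2 = 10^(5.30/10) = 3.388, G_2 = 10^(−3.07/10) = 0.4932
  Stage 3: F_3 = 10^(6.16/10) = 4.130, G_3 = 10^(13.7/10) = 23.44
Friis cascade:
  F = 1.409 + (3.388 − 1)/51.29 + (4.130 − 1)/25.29 = 1.580
NF = 10 log₁₀(1.580) = 1.99 dB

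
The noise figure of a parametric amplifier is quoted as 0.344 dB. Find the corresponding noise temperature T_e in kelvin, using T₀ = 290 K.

23.9 K

F = 10^(0.344/10) = 1.08243
T_e = (F − 1)·T₀ = (1.08243 − 1) × 290 = 23.9 K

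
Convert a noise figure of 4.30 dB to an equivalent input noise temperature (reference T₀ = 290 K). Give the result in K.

491 K

F = 10^(4.30/10) = 2.69153
T_e = (F − 1)·T₀ = (2.69153 − 1) × 290 = 491 K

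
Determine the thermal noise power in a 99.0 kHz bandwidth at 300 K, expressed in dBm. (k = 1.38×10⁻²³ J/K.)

−123.9 dBm

P_n = kTB = 1.38×10⁻²³ × 300 × 9.90×10⁴ = 4.10×10⁻¹⁶ W
In dBm: 10 log₁₀(4.10×10⁻¹⁶ / 10⁻³) = −123.9 dBm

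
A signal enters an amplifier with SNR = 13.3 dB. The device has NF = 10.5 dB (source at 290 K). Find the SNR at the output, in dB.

By definition F = SNR_in/SNR_out, so in dB: SNR_out = SNR_in − NF
SNR_out = 13.3 − 10.5 = 2.8 dB

2.8 dB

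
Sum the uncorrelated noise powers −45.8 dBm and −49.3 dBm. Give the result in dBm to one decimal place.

Convert to linear, add, convert back:
P₁ = 2.63×10⁻⁸ W, P₂ = 1.17×10⁻⁸ W
P_tot = 3.81×10⁻⁸ W → 10 log₁₀(P_tot / 10⁻³) = −44.2 dBm

−44.2 dBm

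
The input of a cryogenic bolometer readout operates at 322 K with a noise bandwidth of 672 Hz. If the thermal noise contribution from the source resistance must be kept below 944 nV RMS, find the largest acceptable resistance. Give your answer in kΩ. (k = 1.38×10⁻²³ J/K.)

Johnson–Nyquist: V_n = √(4kTRB) ⇒ R = V_n² / (4kTB)
4kTB = 4 × 1.38×10⁻²³ × 322 × 6.72×10² = 1.19×10⁻¹⁷
R = (9.44×10⁻⁷)² / 1.19×10⁻¹⁷ = 7.46×10⁴ Ω = 74.6 kΩ

74.6 kΩ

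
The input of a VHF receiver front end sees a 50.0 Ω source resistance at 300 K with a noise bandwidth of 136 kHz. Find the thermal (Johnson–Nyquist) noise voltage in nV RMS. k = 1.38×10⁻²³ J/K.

V_n = √(4kTRB)
4kTRB = 4 × 1.38×10⁻²³ × 300 × 5.00×10¹ × 1.36×10⁵ = 1.13×10⁻¹³ V²
V_n = √(1.13×10⁻¹³) = 3.36×10⁻⁷ V = 336 nV

336 nV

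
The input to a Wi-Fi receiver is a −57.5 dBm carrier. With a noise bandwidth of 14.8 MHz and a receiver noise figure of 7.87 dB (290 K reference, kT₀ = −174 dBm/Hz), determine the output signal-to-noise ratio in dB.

36.9 dB

Noise floor: N = −174 + 10 log₁₀(B) + NF
10 log₁₀(1.48×10⁷) = 71.7 dB
N = −174 + 71.7 + 7.87 = −94.43 dBm
SNR = P_sig − N = −57.5 − (−94.43) = 36.93 dB → 36.9 dB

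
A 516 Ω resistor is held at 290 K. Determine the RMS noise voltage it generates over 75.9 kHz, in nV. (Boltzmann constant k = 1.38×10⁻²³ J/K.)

V_n = √(4kTRB)
4kTRB = 4 × 1.38×10⁻²³ × 290 × 5.16×10² × 7.59×10⁴ = 6.27×10⁻¹³ V²
V_n = √(6.27×10⁻¹³) = 7.92×10⁻⁷ V = 792 nV

792 nV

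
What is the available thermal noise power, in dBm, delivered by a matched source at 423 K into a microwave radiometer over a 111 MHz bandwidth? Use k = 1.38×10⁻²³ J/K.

−91.9 dBm

P_n = kTB = 1.38×10⁻²³ × 423 × 1.11×10⁸ = 6.48×10⁻¹³ W
In dBm: 10 log₁₀(6.48×10⁻¹³ / 10⁻³) = −91.9 dBm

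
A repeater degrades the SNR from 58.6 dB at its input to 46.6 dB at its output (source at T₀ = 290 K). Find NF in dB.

12.0 dB

NF (dB) = SNR_in(dB) − SNR_out(dB) when the source is at T₀
NF = 58.6 − 46.6 = 12.0 dB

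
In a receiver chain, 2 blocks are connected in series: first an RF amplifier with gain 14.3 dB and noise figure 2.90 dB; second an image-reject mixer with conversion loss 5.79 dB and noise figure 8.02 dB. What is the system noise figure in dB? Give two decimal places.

3.32 dB

Convert to linear (a loss of L dB is a gain of −L dB): F_i = 10^(NF_i/10), G_i = 10^(G_i,dB/10)
  Stage 1: F_1 = 10^(2.90/10) = 1.950, G_1 = 10^(14.3/10) = 26.92
  Stage 2: F_2 = 10^(8.02/10) = 6.339, G_2 = 10^(−5.79/10) = 0.2636
Friis cascade:
  F = 1.950 + (6.339 − 1)/26.92 = 2.148
NF = 10 log₁₀(2.148) = 3.32 dB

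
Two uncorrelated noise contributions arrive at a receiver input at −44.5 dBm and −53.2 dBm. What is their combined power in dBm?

−44.0 dBm

Convert to linear, add, convert back:
P₁ = 3.55×10⁻⁸ W, P₂ = 4.79×10⁻⁹ W
P_tot = 4.03×10⁻⁸ W → 10 log₁₀(P_tot / 10⁻³) = −44.0 dBm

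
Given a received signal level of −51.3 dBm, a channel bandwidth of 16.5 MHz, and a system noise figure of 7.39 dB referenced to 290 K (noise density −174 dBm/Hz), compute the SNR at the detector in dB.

Noise floor: N = −174 + 10 log₁₀(B) + NF
10 log₁₀(1.65×10⁷) = 72.17 dB
N = −174 + 72.17 + 7.39 = −94.44 dBm
SNR = P_sig − N = −51.3 − (−94.44) = 43.14 dB → 43.1 dB

43.1 dB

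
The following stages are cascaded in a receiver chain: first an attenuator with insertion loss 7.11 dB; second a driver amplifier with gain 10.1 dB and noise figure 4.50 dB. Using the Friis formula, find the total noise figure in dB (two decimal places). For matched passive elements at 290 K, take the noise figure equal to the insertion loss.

Convert to linear (a loss of L dB is a gain of −L dB): F_i = 10^(NF_i/10), G_i = 10^(G_i,dB/10)
  Stage 1: F_1 = 10^(7.11/10) = 5.140, G_1 = 10^(−7.11/10) = 0.1945
  Stage 2: F_2 = 10^(4.50/10) = 2.818, G_2 = 10^(10.1/10) = 10.23
Friis cascade:
  F = 5.140 + (2.818 − 1)/0.1945 = 14.49
NF = 10 log₁₀(14.49) = 11.61 dB

11.61 dB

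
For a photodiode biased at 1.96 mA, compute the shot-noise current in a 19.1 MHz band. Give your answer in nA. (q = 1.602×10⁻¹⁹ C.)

110 nA

I_n = √(2qI·B)
2qI·B = 2 × 1.602×10⁻¹⁹ × 1.96×10⁻³ × 1.91×10⁷ = 1.20×10⁻¹⁴ A²
I_n = √(1.20×10⁻¹⁴) = 1.10×10⁻⁷ A = 110 nA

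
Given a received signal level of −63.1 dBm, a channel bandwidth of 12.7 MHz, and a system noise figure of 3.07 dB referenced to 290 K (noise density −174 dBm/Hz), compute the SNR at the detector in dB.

36.8 dB

Noise floor: N = −174 + 10 log₁₀(B) + NF
10 log₁₀(1.27×10⁷) = 71.04 dB
N = −174 + 71.04 + 3.07 = −99.89 dBm
SNR = P_sig − N = −63.1 − (−99.89) = 36.79 dB → 36.8 dB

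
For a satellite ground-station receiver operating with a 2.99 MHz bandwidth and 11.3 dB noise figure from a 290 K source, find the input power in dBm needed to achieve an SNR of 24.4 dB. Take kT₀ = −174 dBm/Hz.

Sensitivity = −174 + 10 log₁₀(B) + NF + SNR_min
= −174 + 64.76 + 11.3 + 24.4
= −73.54 dBm → −73.5 dBm

−73.5 dBm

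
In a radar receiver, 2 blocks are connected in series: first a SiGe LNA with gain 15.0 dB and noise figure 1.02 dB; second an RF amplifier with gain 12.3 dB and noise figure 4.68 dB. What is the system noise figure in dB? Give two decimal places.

1.23 dB

Convert to linear (a loss of L dB is a gain of −L dB): F_i = 10^(NF_i/10), G_i = 10^(G_i,dB/10)
  Stage 1: F_1 = 10^(1.02/10) = 1.265, G_1 = 10^(15.0/10) = 31.62
  Stage 2: F_2 = 10^(4.68/10) = 2.938, G_2 = 10^(12.3/10) = 16.98
Friis cascade:
  F = 1.265 + (2.938 − 1)/31.62 = 1.326
NF = 10 log₁₀(1.326) = 1.23 dB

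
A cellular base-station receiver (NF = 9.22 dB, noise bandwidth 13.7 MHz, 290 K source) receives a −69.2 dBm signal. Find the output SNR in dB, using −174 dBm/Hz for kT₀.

24.2 dB

Noise floor: N = −174 + 10 log₁₀(B) + NF
10 log₁₀(1.37×10⁷) = 71.37 dB
N = −174 + 71.37 + 9.22 = −93.41 dBm
SNR = P_sig − N = −69.2 − (−93.41) = 24.21 dB → 24.2 dB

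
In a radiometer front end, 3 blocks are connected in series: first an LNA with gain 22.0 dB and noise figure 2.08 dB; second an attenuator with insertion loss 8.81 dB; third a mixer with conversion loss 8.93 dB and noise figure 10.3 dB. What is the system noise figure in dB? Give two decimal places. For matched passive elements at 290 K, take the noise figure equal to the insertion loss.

3.27 dB

Convert to linear (a loss of L dB is a gain of −L dB): F_i = 10^(NF_i/10), G_i = 10^(G_i,dB/10)
  Stage 1: F_1 = 10^(2.08/10) = 1.614, G_1 = 10^(22.0/10) = 158.5
  Stage 2: F_2 = 10^(8.81/10) = 7.603, G_2 = 10^(−8.81/10) = 0.1315
  Stage 3: F_3 = 10^(10.3/10) = 10.72, G_3 = 10^(−8.93/10) = 0.1279
Friis cascade:
  F = 1.614 + (7.603 − 1)/158.5 + (10.72 − 1)/20.84 = 2.122
NF = 10 log₁₀(2.122) = 3.27 dB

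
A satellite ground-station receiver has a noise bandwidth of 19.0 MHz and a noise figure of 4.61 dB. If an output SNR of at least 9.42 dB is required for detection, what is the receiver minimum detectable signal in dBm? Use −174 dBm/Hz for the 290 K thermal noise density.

Sensitivity = −174 + 10 log₁₀(B) + NF + SNR_min
= −174 + 72.79 + 4.61 + 9.42
= −87.18 dBm → −87.2 dBm

−87.2 dBm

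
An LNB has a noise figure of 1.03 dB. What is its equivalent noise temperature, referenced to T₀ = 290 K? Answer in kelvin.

77.6 K

F = 10^(1.03/10) = 1.26765
T_e = (F − 1)·T₀ = (1.26765 − 1) × 290 = 77.6 K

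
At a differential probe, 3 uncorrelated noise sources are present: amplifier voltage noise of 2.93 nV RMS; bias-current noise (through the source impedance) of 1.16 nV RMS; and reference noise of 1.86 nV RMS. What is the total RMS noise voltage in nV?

3.66 nV

Uncorrelated sources add in power (mean-square): V_tot = √(ΣV_i²)
V_tot = √[(2.93×10⁻⁹)² + (1.16×10⁻⁹)² + (1.86×10⁻⁹)²] = 3.66×10⁻⁹ V = 3.66 nV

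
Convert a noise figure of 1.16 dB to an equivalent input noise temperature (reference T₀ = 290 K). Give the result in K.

F = 10^(1.16/10) = 1.30617
T_e = (F − 1)·T₀ = (1.30617 − 1) × 290 = 88.8 K

88.8 K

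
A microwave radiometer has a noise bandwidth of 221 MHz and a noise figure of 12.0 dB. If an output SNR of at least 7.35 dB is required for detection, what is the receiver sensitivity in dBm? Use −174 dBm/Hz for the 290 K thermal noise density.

−71.2 dBm

Sensitivity = −174 + 10 log₁₀(B) + NF + SNR_min
= −174 + 83.44 + 12.0 + 7.35
= −71.21 dBm → −71.2 dBm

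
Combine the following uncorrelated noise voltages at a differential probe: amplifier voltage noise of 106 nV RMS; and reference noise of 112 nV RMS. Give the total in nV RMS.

154 nV

Uncorrelated sources add in power (mean-square): V_tot = √(ΣV_i²)
V_tot = √[(1.06×10⁻⁷)² + (1.12×10⁻⁷)²] = 1.54×10⁻⁷ V = 154 nV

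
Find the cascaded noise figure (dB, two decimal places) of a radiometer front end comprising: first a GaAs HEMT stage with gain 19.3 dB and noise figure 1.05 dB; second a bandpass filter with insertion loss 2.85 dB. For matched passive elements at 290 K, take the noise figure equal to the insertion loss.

Convert to linear (a loss of L dB is a gain of −L dB): F_i = 10^(NF_i/10), G_i = 10^(G_i,dB/10)
  Stage 1: F_1 = 10^(1.05/10) = 1.274, G_1 = 10^(19.3/10) = 85.11
  Stage 2: F_2 = 10^(2.85/10) = 1.928, G_2 = 10^(−2.85/10) = 0.5188
Friis cascade:
  F = 1.274 + (1.928 − 1)/85.11 = 1.284
NF = 10 log₁₀(1.284) = 1.09 dB

1.09 dB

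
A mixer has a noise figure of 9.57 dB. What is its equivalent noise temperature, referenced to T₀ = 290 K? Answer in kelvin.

2337 K

F = 10^(9.57/10) = 9.05733
T_e = (F − 1)·T₀ = (9.05733 − 1) × 290 = 2337 K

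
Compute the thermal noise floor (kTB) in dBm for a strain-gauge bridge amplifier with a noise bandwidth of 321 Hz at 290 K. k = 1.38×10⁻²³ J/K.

−148.9 dBm

P_n = kTB = 1.38×10⁻²³ × 290 × 3.21×10² = 1.28×10⁻¹⁸ W
In dBm: 10 log₁₀(1.28×10⁻¹⁸ / 10⁻³) = −148.9 dBm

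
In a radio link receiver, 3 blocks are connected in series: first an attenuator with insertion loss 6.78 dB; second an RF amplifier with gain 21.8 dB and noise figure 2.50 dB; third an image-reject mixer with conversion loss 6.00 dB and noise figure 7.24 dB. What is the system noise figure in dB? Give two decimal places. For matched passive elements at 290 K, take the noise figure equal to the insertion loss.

Convert to linear (a loss of L dB is a gain of −L dB): F_i = 10^(NF_i/10), G_i = 10^(G_i,dB/10)
  Stage 1: F_1 = 10^(6.78/10) = 4.764, G_1 = 10^(−6.78/10) = 0.2099
  Stage 2: F_2 = 10^(2.50/10) = 1.778, G_2 = 10^(21.8/10) = 151.4
  Stage 3: F_3 = 10^(7.24/10) = 5.297, G_3 = 10^(−6.00/10) = 0.2512
Friis cascade:
  F = 4.764 + (1.778 − 1)/0.2099 + (5.297 − 1)/31.77 = 8.608
NF = 10 log₁₀(8.608) = 9.35 dB

9.35 dB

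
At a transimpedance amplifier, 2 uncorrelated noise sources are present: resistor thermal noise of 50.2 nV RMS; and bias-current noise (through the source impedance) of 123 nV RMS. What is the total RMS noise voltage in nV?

Uncorrelated sources add in power (mean-square): V_tot = √(ΣV_i²)
V_tot = √[(5.02×10⁻⁸)² + (1.23×10⁻⁷)²] = 1.33×10⁻⁷ V = 133 nV

133 nV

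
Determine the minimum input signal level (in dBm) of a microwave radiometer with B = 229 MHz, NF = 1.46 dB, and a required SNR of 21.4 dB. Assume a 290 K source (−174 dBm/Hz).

−67.5 dBm

Sensitivity = −174 + 10 log₁₀(B) + NF + SNR_min
= −174 + 83.6 + 1.46 + 21.4
= −67.54 dBm → −67.5 dBm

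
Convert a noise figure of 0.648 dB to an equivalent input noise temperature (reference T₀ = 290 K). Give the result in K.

46.7 K

F = 10^(0.648/10) = 1.16091
T_e = (F − 1)·T₀ = (1.16091 − 1) × 290 = 46.7 K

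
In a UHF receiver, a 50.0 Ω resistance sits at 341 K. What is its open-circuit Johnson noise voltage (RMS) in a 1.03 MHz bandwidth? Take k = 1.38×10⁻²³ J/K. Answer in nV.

V_n = √(4kTRB)
4kTRB = 4 × 1.38×10⁻²³ × 341 × 5.00×10¹ × 1.03×10⁶ = 9.69×10⁻¹³ V²
V_n = √(9.69×10⁻¹³) = 9.85×10⁻⁷ V = 985 nV

985 nV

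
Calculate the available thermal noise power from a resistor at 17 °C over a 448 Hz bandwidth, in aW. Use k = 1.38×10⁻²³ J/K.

1.79 aW

T = 17 °C + 273.15 = 290.15 K
P_n = kTB = 1.38×10⁻²³ × 290.15 × 4.48×10² = 1.79×10⁻¹⁸ W = 1.79 aW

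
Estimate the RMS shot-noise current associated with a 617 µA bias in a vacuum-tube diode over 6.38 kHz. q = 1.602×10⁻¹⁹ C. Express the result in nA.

1.12 nA

I_n = √(2qI·B)
2qI·B = 2 × 1.602×10⁻¹⁹ × 6.17×10⁻⁴ × 6.38×10³ = 1.26×10⁻¹⁸ A²
I_n = √(1.26×10⁻¹⁸) = 1.12×10⁻⁹ A = 1.12 nA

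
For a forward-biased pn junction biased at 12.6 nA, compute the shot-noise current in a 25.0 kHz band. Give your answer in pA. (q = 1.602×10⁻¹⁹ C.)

I_n = √(2qI·B)
2qI·B = 2 × 1.602×10⁻¹⁹ × 1.26×10⁻⁸ × 2.50×10⁴ = 1.01×10⁻²² A²
I_n = √(1.01×10⁻²²) = 1.00×10⁻¹¹ A = 10.0 pA

10.0 pA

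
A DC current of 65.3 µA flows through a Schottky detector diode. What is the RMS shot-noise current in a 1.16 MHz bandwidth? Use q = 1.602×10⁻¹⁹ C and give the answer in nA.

4.93 nA

I_n = √(2qI·B)
2qI·B = 2 × 1.602×10⁻¹⁹ × 6.53×10⁻⁵ × 1.16×10⁶ = 2.43×10⁻¹⁷ A²
I_n = √(2.43×10⁻¹⁷) = 4.93×10⁻⁹ A = 4.93 nA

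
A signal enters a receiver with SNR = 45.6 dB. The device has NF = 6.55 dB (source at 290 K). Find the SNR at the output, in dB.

By definition F = SNR_in/SNR_out, so in dB: SNR_out = SNR_in − NF
SNR_out = 45.6 − 6.55 = 39.05 dB

39.05 dB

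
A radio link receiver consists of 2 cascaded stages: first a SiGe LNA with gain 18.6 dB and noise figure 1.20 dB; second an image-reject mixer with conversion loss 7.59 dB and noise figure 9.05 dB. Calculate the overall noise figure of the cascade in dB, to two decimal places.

1.51 dB

Convert to linear (a loss of L dB is a gain of −L dB): F_i = 10^(NF_i/10), G_i = 10^(G_i,dB/10)
  Stage 1: F_1 = 10^(1.20/10) = 1.318, G_1 = 10^(18.6/10) = 72.44
  Stage 2: F_2 = 10^(9.05/10) = 8.035, G_2 = 10^(−7.59/10) = 0.1742
Friis cascade:
  F = 1.318 + (8.035 − 1)/72.44 = 1.415
NF = 10 log₁₀(1.415) = 1.51 dB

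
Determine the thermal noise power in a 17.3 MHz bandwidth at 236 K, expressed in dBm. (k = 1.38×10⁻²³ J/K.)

−102.5 dBm

P_n = kTB = 1.38×10⁻²³ × 236 × 1.73×10⁷ = 5.63×10⁻¹⁴ W
In dBm: 10 log₁₀(5.63×10⁻¹⁴ / 10⁻³) = −102.5 dBm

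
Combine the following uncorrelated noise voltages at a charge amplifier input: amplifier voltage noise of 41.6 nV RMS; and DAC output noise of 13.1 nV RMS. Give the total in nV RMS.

Uncorrelated sources add in power (mean-square): V_tot = √(ΣV_i²)
V_tot = √[(4.16×10⁻⁸)² + (1.31×10⁻⁸)²] = 4.36×10⁻⁸ V = 43.6 nV

43.6 nV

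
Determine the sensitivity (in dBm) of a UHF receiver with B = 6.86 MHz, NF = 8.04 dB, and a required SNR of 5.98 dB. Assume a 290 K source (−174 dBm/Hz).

−91.6 dBm

Sensitivity = −174 + 10 log₁₀(B) + NF + SNR_min
= −174 + 68.36 + 8.04 + 5.98
= −91.62 dBm → −91.6 dBm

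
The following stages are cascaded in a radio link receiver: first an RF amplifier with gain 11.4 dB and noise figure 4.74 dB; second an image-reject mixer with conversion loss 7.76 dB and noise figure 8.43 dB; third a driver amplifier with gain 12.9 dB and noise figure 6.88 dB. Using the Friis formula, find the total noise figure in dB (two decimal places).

Convert to linear (a loss of L dB is a gain of −L dB): F_i = 10^(NF_i/10), G_i = 10^(G_i,dB/10)
  Stage 1: F_1 = 10^(4.74/10) = 2.979, G_1 = 10^(11.4/10) = 13.80
  Stage 2: F_2 = 10^(8.43/10) = 6.966, G_2 = 10^(−7.76/10) = 0.1675
  Stage 3: F_3 = 10^(6.88/10) = 4.875, G_3 = 10^(12.9/10) = 19.50
Friis cascade:
  F = 2.979 + (6.966 − 1)/13.80 + (4.875 − 1)/2.312 = 5.087
NF = 10 log₁₀(5.087) = 7.06 dB

7.06 dB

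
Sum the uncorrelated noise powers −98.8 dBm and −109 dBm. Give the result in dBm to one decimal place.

Convert to linear, add, convert back:
P₁ = 1.32×10⁻¹³ W, P₂ = 1.26×10⁻¹⁴ W
P_tot = 1.44×10⁻¹³ W → 10 log₁₀(P_tot / 10⁻³) = −98.4 dBm

−98.4 dBm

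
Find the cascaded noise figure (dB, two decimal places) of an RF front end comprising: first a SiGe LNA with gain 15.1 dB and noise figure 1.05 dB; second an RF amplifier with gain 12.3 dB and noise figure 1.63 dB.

Convert to linear (a loss of L dB is a gain of −L dB): F_i = 10^(NF_i/10), G_i = 10^(G_i,dB/10)
  Stage 1: F_1 = 10^(1.05/10) = 1.274, G_1 = 10^(15.1/10) = 32.36
  Stage 2: F_2 = 10^(1.63/10) = 1.455, G_2 = 10^(12.3/10) = 16.98
Friis cascade:
  F = 1.274 + (1.455 − 1)/32.36 = 1.288
NF = 10 log₁₀(1.288) = 1.10 dB

1.10 dB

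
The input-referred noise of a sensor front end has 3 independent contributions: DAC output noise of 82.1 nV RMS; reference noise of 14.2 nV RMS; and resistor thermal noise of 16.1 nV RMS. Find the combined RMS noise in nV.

84.9 nV

Uncorrelated sources add in power (mean-square): V_tot = √(ΣV_i²)
V_tot = √[(8.21×10⁻⁸)² + (1.42×10⁻⁸)² + (1.61×10⁻⁸)²] = 8.49×10⁻⁸ V = 84.9 nV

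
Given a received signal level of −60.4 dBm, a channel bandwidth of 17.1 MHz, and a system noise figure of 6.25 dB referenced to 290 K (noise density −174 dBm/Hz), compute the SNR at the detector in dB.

35.0 dB

Noise floor: N = −174 + 10 log₁₀(B) + NF
10 log₁₀(1.71×10⁷) = 72.33 dB
N = −174 + 72.33 + 6.25 = −95.42 dBm
SNR = P_sig − N = −60.4 − (−95.42) = 35.02 dB → 35.0 dB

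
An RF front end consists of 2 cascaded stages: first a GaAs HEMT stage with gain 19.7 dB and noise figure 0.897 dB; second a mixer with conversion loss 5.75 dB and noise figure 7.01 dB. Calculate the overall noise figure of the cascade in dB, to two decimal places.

1.05 dB

Convert to linear (a loss of L dB is a gain of −L dB): F_i = 10^(NF_i/10), G_i = 10^(G_i,dB/10)
  Stage 1: F_1 = 10^(0.897/10) = 1.229, G_1 = 10^(19.7/10) = 93.33
  Stage 2: F_2 = 10^(7.01/10) = 5.023, G_2 = 10^(−5.75/10) = 0.2661
Friis cascade:
  F = 1.229 + (5.023 − 1)/93.33 = 1.273
NF = 10 log₁₀(1.273) = 1.05 dB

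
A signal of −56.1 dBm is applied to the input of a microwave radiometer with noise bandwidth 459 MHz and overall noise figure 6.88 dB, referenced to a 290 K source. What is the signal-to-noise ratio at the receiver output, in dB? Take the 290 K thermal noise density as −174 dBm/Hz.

Noise floor: N = −174 + 10 log₁₀(B) + NF
10 log₁₀(4.59×10⁸) = 86.62 dB
N = −174 + 86.62 + 6.88 = −80.50 dBm
SNR = P_sig − N = −56.1 − (−80.50) = 24.40 dB → 24.4 dB

24.4 dB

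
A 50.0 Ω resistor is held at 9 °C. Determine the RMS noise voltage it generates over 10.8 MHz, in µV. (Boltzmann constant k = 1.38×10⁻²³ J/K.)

T = 9 °C + 273.15 = 282.15 K
V_n = √(4kTRB)
4kTRB = 4 × 1.38×10⁻²³ × 282.15 × 5.00×10¹ × 1.08×10⁷ = 8.41×10⁻¹² V²
V_n = √(8.41×10⁻¹²) = 2.90×10⁻⁶ V = 2.90 µV

2.90 µV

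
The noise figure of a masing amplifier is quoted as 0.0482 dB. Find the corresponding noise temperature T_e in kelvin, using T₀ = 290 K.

F = 10^(0.0482/10) = 1.01116
T_e = (F − 1)·T₀ = (1.01116 − 1) × 290 = 3.24 K

3.24 K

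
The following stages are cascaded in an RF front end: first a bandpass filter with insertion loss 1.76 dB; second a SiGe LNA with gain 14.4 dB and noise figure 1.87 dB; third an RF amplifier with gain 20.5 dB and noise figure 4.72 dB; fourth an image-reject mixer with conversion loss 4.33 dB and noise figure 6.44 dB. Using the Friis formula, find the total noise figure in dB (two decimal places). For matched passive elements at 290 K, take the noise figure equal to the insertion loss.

3.83 dB

Convert to linear (a loss of L dB is a gain of −L dB): F_i = 10^(NF_i/10), G_i = 10^(G_i,dB/10)
  Stage 1: F_1 = 10^(1.76/10) = 1.500, G_1 = 10^(−1.76/10) = 0.6668
  Stage 2: F_2 = 10^(1.87/10) = 1.538, G_2 = 10^(14.4/10) = 27.54
  Stage 3: F_3 = 10^(4.72/10) = 2.965, G_3 = 10^(20.5/10) = 112.2
  Stage 4: F_4 = 10^(6.44/10) = 4.406, G_4 = 10^(−4.33/10) = 0.3690
Friis cascade:
  F = 1.500 + (1.538 − 1)/0.6668 + (2.965 − 1)/18.37 + (4.406 − 1)/2061 = 2.415
NF = 10 log₁₀(2.415) = 3.83 dB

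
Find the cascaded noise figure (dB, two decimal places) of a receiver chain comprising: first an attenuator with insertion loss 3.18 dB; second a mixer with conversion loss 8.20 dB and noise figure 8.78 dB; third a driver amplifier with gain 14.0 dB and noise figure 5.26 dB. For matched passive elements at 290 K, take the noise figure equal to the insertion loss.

16.82 dB

Convert to linear (a loss of L dB is a gain of −L dB): F_i = 10^(NF_i/10), G_i = 10^(G_i,dB/10)
  Stage 1: F_1 = 10^(3.18/10) = 2.080, G_1 = 10^(−3.18/10) = 0.4808
  Stage 2: F_2 = 10^(8.78/10) = 7.551, G_2 = 10^(−8.20/10) = 0.1514
  Stage 3: F_3 = 10^(5.26/10) = 3.357, G_3 = 10^(14.0/10) = 25.12
Friis cascade:
  F = 2.080 + (7.551 − 1)/0.4808 + (3.357 − 1)/0.07278 = 48.09
NF = 10 log₁₀(48.09) = 16.82 dB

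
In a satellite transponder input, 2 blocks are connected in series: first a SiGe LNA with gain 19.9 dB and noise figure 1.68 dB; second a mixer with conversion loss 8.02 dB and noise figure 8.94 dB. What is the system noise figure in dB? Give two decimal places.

Convert to linear (a loss of L dB is a gain of −L dB): F_i = 10^(NF_i/10), G_i = 10^(G_i,dB/10)
  Stage 1: F_1 = 10^(1.68/10) = 1.472, G_1 = 10^(19.9/10) = 97.72
  Stage 2: F_2 = 10^(8.94/10) = 7.834, G_2 = 10^(−8.02/10) = 0.1578
Friis cascade:
  F = 1.472 + (7.834 − 1)/97.72 = 1.542
NF = 10 log₁₀(1.542) = 1.88 dB

1.88 dB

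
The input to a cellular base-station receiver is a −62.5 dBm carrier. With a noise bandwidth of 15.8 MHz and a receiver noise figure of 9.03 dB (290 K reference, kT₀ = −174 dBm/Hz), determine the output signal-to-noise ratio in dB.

30.5 dB

Noise floor: N = −174 + 10 log₁₀(B) + NF
10 log₁₀(1.58×10⁷) = 71.99 dB
N = −174 + 71.99 + 9.03 = −92.98 dBm
SNR = P_sig − N = −62.5 − (−92.98) = 30.48 dB → 30.5 dB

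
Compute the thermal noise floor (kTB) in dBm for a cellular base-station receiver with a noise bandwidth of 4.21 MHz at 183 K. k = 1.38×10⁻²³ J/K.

P_n = kTB = 1.38×10⁻²³ × 183 × 4.21×10⁶ = 1.06×10⁻¹⁴ W
In dBm: 10 log₁₀(1.06×10⁻¹⁴ / 10⁻³) = −109.7 dBm

−109.7 dBm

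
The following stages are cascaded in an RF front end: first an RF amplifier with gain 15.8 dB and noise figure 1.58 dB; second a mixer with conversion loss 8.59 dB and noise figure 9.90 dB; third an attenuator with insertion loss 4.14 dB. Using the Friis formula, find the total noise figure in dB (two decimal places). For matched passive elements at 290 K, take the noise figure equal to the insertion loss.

2.95 dB

Convert to linear (a loss of L dB is a gain of −L dB): F_i = 10^(NF_i/10), G_i = 10^(G_i,dB/10)
  Stage 1: F_1 = 10^(1.58/10) = 1.439, G_1 = 10^(15.8/10) = 38.02
  Stage 2: F_2 = 10^(9.90/10) = 9.772, G_2 = 10^(−8.59/10) = 0.1384
  Stage 3: F_3 = 10^(4.14/10) = 2.594, G_3 = 10^(−4.14/10) = 0.3855
Friis cascade:
  F = 1.439 + (9.772 − 1)/38.02 + (2.594 − 1)/5.260 = 1.973
NF = 10 log₁₀(1.973) = 2.95 dB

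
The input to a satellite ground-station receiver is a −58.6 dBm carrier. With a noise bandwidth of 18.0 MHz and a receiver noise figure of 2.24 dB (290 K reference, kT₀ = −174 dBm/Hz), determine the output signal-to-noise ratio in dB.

40.6 dB

Noise floor: N = −174 + 10 log₁₀(B) + NF
10 log₁₀(1.80×10⁷) = 72.55 dB
N = −174 + 72.55 + 2.24 = −99.21 dBm
SNR = P_sig − N = −58.6 − (−99.21) = 40.61 dB → 40.6 dB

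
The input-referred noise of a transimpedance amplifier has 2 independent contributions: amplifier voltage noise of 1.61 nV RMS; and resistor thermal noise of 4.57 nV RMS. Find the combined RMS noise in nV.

4.85 nV

Uncorrelated sources add in power (mean-square): V_tot = √(ΣV_i²)
V_tot = √[(1.61×10⁻⁹)² + (4.57×10⁻⁹)²] = 4.85×10⁻⁹ V = 4.85 nV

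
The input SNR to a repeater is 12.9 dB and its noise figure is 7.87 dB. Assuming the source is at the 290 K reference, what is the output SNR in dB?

By definition F = SNR_in/SNR_out, so in dB: SNR_out = SNR_in − NF
SNR_out = 12.9 − 7.87 = 5.03 dB

5.03 dB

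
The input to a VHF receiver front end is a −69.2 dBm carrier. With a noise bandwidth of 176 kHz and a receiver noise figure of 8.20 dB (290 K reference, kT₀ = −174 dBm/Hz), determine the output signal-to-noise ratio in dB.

44.1 dB

Noise floor: N = −174 + 10 log₁₀(B) + NF
10 log₁₀(1.76×10⁵) = 52.46 dB
N = −174 + 52.46 + 8.20 = −113.34 dBm
SNR = P_sig − N = −69.2 − (−113.34) = 44.14 dB → 44.1 dB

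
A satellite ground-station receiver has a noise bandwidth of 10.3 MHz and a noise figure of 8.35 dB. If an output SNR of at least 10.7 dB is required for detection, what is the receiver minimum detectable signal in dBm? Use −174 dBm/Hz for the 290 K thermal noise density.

−84.8 dBm

Sensitivity = −174 + 10 log₁₀(B) + NF + SNR_min
= −174 + 70.13 + 8.35 + 10.7
= −84.82 dBm → −84.8 dBm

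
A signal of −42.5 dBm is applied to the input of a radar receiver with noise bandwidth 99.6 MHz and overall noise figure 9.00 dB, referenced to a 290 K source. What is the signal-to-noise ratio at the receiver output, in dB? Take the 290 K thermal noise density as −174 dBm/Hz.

42.5 dB

Noise floor: N = −174 + 10 log₁₀(B) + NF
10 log₁₀(9.96×10⁷) = 79.98 dB
N = −174 + 79.98 + 9.00 = −85.02 dBm
SNR = P_sig − N = −42.5 − (−85.02) = 42.52 dB → 42.5 dB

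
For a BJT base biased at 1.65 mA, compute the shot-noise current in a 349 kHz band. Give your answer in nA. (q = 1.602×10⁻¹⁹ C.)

13.6 nA

I_n = √(2qI·B)
2qI·B = 2 × 1.602×10⁻¹⁹ × 1.65×10⁻³ × 3.49×10⁵ = 1.85×10⁻¹⁶ A²
I_n = √(1.85×10⁻¹⁶) = 1.36×10⁻⁸ A = 13.6 nA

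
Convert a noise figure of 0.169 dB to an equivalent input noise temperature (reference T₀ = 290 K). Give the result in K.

F = 10^(0.169/10) = 1.03968
T_e = (F − 1)·T₀ = (1.03968 − 1) × 290 = 11.5 K

11.5 K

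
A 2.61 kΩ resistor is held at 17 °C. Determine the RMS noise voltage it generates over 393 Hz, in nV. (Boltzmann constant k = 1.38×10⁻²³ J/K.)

T = 17 °C + 273.15 = 290.15 K
V_n = √(4kTRB)
4kTRB = 4 × 1.38×10⁻²³ × 290.15 × 2.61×10³ × 3.93×10² = 1.64×10⁻¹⁴ V²
V_n = √(1.64×10⁻¹⁴) = 1.28×10⁻⁷ V = 128 nV

128 nV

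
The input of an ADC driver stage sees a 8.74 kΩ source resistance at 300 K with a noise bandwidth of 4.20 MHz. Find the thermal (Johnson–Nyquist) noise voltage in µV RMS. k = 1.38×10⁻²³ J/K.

V_n = √(4kTRB)
4kTRB = 4 × 1.38×10⁻²³ × 300 × 8.74×10³ × 4.20×10⁶ = 6.08×10⁻¹⁰ V²
V_n = √(6.08×10⁻¹⁰) = 2.47×10⁻⁵ V = 24.7 µV

24.7 µV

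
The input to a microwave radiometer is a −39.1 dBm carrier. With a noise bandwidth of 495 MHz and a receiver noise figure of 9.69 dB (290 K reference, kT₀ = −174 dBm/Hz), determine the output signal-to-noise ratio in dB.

38.3 dB

Noise floor: N = −174 + 10 log₁₀(B) + NF
10 log₁₀(4.95×10⁸) = 86.95 dB
N = −174 + 86.95 + 9.69 = −77.36 dBm
SNR = P_sig − N = −39.1 − (−77.36) = 38.26 dB → 38.3 dB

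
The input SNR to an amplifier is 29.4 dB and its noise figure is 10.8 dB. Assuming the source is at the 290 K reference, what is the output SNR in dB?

18.6 dB

By definition F = SNR_in/SNR_out, so in dB: SNR_out = SNR_in − NF
SNR_out = 29.4 − 10.8 = 18.6 dB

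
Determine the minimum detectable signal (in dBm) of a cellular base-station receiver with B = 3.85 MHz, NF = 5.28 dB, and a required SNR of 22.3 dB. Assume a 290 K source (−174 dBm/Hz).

Sensitivity = −174 + 10 log₁₀(B) + NF + SNR_min
= −174 + 65.85 + 5.28 + 22.3
= −80.57 dBm → −80.6 dBm

−80.6 dBm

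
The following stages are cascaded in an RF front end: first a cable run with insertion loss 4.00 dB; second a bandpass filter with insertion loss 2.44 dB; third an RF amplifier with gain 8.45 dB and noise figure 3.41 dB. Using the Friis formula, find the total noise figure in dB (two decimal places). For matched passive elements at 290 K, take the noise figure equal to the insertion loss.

9.85 dB

Convert to linear (a loss of L dB is a gain of −L dB): F_i = 10^(NF_i/10), G_i = 10^(G_i,dB/10)
  Stage 1: F_1 = 10^(4.00/10) = 2.512, G_1 = 10^(−4.00/10) = 0.3981
  Stage 2: F_2 = 10^(2.44/10) = 1.754, G_2 = 10^(−2.44/10) = 0.5702
  Stage 3: F_3 = 10^(3.41/10) = 2.193, G_3 = 10^(8.45/10) = 6.998
Friis cascade:
  F = 2.512 + (1.754 − 1)/0.3981 + (2.193 − 1)/0.2270 = 9.661
NF = 10 log₁₀(9.661) = 9.85 dB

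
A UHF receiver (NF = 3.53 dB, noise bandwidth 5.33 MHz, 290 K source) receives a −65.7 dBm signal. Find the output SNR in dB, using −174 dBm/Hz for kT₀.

Noise floor: N = −174 + 10 log₁₀(B) + NF
10 log₁₀(5.33×10⁶) = 67.27 dB
N = −174 + 67.27 + 3.53 = −103.20 dBm
SNR = P_sig − N = −65.7 − (−103.20) = 37.50 dB → 37.5 dB

37.5 dB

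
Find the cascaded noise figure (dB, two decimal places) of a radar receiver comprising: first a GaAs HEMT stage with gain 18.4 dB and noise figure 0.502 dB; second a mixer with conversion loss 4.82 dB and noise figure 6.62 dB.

0.70 dB

Convert to linear (a loss of L dB is a gain of −L dB): F_i = 10^(NF_i/10), G_i = 10^(G_i,dB/10)
  Stage 1: F_1 = 10^(0.502/10) = 1.123, G_1 = 10^(18.4/10) = 69.18
  Stage 2: F_2 = 10^(6.62/10) = 4.592, G_2 = 10^(−4.82/10) = 0.3296
Friis cascade:
  F = 1.123 + (4.592 − 1)/69.18 = 1.174
NF = 10 log₁₀(1.174) = 0.70 dB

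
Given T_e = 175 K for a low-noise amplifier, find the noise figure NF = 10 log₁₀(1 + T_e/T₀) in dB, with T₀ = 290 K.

F = 1 + T_e/T₀ = 1 + 175/290 = 1.60345
NF = 10 log₁₀(1.60345) = 2.05 dB

2.05 dB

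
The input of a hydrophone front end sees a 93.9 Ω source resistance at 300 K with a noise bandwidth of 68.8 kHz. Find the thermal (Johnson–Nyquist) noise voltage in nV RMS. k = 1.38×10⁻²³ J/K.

327 nV

V_n = √(4kTRB)
4kTRB = 4 × 1.38×10⁻²³ × 300 × 9.39×10¹ × 6.88×10⁴ = 1.07×10⁻¹³ V²
V_n = √(1.07×10⁻¹³) = 3.27×10⁻⁷ V = 327 nV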